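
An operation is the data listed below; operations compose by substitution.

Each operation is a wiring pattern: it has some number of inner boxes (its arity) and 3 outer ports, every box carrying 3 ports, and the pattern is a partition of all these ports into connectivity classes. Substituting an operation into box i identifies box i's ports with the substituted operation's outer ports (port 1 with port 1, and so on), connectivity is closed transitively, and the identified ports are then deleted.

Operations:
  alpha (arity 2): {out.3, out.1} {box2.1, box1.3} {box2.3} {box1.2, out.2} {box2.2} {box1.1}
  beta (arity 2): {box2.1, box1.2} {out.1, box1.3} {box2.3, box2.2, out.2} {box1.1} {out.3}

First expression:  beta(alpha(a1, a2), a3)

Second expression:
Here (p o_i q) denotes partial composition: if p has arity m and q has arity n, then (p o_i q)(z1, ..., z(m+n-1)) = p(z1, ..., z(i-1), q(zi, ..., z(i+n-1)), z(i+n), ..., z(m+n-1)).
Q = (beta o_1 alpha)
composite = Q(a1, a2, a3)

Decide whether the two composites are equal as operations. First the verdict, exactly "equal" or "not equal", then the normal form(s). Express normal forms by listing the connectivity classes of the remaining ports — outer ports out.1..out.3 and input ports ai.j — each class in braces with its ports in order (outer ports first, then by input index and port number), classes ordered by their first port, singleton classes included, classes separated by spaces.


Reducing the first expression gives {out.1} {out.2, a3.2, a3.3} {out.3} {a1.1} {a1.2, a3.1} {a1.3, a2.1} {a2.2} {a2.3}
Reducing the second expression gives {out.1} {out.2, a3.2, a3.3} {out.3} {a1.1} {a1.2, a3.1} {a1.3, a2.1} {a2.2} {a2.3}
The forms coincide; equal.

equal; both compose to {out.1} {out.2, a3.2, a3.3} {out.3} {a1.1} {a1.2, a3.1} {a1.3, a2.1} {a2.2} {a2.3}


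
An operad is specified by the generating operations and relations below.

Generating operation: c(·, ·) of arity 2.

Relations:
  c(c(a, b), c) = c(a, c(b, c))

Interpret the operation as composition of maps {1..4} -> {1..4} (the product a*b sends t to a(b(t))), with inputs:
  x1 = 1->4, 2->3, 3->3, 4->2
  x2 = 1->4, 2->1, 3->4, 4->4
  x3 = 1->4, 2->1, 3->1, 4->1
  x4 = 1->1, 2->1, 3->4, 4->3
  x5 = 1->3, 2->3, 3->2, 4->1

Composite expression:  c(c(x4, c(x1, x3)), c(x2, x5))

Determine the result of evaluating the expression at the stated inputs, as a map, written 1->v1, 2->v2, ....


c(x1, x3) = 1->2, 2->4, 3->4, 4->4
c(x4, c(x1, x3)) = 1->1, 2->3, 3->3, 4->3
c(x2, x5) = 1->4, 2->4, 3->1, 4->4
c(c(x4, c(x1, x3)), c(x2, x5)) = 1->3, 2->3, 3->1, 4->3

1->3, 2->3, 3->1, 4->3


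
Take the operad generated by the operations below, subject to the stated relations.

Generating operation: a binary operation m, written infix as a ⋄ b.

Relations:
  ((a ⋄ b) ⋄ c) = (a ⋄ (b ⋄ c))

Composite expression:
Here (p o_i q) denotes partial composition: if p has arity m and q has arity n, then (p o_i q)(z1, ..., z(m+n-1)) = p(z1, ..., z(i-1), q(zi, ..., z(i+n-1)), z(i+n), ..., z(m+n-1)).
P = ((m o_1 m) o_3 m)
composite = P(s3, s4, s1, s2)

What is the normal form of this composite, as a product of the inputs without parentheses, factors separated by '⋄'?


s3 ⋄ s4 ⋄ s1 ⋄ s2

Every regrouping of m is equal, so read the s-inputs in written order.
(s3 ⋄ s4) linearizes to s3 ⋄ s4
(s1 ⋄ s2) linearizes to s1 ⋄ s2
((s3 ⋄ s4) ⋄ (s1 ⋄ s2)) linearizes to s3 ⋄ s4 ⋄ s1 ⋄ s2


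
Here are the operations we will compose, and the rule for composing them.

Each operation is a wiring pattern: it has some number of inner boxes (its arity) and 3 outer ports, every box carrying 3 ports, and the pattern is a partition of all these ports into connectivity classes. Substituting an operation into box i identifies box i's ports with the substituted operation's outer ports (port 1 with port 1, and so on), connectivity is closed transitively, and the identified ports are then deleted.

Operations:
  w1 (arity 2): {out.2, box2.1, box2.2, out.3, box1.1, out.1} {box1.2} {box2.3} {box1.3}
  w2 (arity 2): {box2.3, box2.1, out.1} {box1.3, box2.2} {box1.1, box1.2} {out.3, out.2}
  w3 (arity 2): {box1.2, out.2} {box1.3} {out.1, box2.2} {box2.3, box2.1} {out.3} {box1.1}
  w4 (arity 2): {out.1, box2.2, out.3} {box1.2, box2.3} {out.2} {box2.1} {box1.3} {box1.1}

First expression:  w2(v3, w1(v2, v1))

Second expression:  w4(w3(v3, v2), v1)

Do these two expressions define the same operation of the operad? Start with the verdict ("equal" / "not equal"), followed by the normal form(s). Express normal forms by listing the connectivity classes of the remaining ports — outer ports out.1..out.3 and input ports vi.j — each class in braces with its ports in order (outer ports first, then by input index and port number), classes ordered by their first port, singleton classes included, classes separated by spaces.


not equal — first {out.1, v1.1, v1.2, v2.1, v3.3} {out.2, out.3} {v1.3} {v2.2} {v2.3} {v3.1, v3.2}, second {out.1, out.3, v1.2} {out.2} {v1.1} {v1.3, v3.2} {v2.1, v2.3} {v2.2} {v3.1} {v3.3}

The first composite normalizes to {out.1, v1.1, v1.2, v2.1, v3.3} {out.2, out.3} {v1.3} {v2.2} {v2.3} {v3.1, v3.2}
The second composite normalizes to {out.1, out.3, v1.2} {out.2} {v1.1} {v1.3, v3.2} {v2.1, v2.3} {v2.2} {v3.1} {v3.3}
They disagree, so not equal.


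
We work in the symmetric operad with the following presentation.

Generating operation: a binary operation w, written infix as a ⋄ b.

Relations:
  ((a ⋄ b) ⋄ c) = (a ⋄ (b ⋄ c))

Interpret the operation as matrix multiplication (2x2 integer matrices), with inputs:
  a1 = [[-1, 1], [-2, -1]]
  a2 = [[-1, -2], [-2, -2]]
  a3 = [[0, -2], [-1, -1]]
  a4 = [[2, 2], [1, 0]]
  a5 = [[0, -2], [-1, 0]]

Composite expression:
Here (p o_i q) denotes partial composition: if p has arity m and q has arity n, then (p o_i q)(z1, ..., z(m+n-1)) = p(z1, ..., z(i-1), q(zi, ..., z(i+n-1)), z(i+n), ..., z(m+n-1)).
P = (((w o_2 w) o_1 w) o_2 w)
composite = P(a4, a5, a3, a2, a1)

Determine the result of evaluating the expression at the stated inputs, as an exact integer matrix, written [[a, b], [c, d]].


(a5 ⋄ a3) = [[2, 2], [0, 2]]
(a4 ⋄ (a5 ⋄ a3)) = [[4, 8], [2, 2]]
(a2 ⋄ a1) = [[5, 1], [6, 0]]
((a4 ⋄ (a5 ⋄ a3)) ⋄ (a2 ⋄ a1)) = [[68, 4], [22, 2]]

[[68, 4], [22, 2]]


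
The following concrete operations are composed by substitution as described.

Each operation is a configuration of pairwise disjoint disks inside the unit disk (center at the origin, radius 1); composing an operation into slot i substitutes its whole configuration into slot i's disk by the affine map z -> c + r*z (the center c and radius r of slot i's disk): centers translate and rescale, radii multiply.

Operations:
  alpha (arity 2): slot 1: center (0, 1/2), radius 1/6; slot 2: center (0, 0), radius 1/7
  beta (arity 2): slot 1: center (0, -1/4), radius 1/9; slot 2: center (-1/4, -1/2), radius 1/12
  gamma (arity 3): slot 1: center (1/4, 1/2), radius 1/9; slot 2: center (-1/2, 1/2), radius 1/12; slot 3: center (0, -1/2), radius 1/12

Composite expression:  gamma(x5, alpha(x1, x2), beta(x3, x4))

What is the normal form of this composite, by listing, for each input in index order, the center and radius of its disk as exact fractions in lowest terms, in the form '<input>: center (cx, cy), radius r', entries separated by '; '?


x1: center (-1/2, 13/24), radius 1/72; x2: center (-1/2, 1/2), radius 1/84; x3: center (0, -25/48), radius 1/108; x4: center (-1/48, -13/24), radius 1/144; x5: center (1/4, 1/2), radius 1/9


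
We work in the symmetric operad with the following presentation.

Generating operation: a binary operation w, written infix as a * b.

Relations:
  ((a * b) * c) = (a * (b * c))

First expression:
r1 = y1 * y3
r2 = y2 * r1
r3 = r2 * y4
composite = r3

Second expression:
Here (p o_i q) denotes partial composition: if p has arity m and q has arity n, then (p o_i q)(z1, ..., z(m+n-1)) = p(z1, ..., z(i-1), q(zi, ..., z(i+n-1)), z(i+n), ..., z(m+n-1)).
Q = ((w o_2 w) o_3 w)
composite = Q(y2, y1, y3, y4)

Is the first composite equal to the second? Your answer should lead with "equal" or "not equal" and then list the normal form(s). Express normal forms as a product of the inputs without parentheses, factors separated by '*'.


equal; the common form is y2 * y1 * y3 * y4


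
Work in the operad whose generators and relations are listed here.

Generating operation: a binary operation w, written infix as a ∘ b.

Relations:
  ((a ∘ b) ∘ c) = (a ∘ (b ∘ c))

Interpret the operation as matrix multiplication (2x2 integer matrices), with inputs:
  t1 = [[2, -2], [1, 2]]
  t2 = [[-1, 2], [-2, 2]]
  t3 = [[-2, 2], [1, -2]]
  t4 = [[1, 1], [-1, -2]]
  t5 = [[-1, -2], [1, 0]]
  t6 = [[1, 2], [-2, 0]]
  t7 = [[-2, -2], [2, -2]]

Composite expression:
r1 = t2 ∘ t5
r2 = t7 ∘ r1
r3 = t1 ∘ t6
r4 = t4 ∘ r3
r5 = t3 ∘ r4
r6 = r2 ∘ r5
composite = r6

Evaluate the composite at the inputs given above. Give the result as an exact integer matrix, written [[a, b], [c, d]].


[[48, 128], [0, -32]]

(t2 ∘ t5) = [[3, 2], [4, 4]]
(t7 ∘ (t2 ∘ t5)) = [[-14, -12], [-2, -4]]
(t1 ∘ t6) = [[6, 4], [-3, 2]]
(t4 ∘ (t1 ∘ t6)) = [[3, 6], [0, -8]]
(t3 ∘ (t4 ∘ (t1 ∘ t6))) = [[-6, -28], [3, 22]]
((t7 ∘ (t2 ∘ t5)) ∘ (t3 ∘ (t4 ∘ (t1 ∘ t6)))) = [[48, 128], [0, -32]]


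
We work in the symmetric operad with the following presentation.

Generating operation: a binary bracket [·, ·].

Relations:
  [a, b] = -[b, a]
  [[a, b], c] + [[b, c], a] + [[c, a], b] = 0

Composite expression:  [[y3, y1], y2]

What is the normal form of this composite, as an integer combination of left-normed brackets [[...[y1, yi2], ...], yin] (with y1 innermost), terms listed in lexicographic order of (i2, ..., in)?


-[[y1, y3], y2]

A multilinear Lie element is pinned by y1-initial words (y1 innermost).
Composite bracket: [[y3, y1], y2]
Each bracket splits as ab - ba, giving 4 signed words (2^2 = 4).
The y1-initial words carry the normal form:
  sign of y1y3y2 is -1, so it contributes -[[y1, y3], y2]


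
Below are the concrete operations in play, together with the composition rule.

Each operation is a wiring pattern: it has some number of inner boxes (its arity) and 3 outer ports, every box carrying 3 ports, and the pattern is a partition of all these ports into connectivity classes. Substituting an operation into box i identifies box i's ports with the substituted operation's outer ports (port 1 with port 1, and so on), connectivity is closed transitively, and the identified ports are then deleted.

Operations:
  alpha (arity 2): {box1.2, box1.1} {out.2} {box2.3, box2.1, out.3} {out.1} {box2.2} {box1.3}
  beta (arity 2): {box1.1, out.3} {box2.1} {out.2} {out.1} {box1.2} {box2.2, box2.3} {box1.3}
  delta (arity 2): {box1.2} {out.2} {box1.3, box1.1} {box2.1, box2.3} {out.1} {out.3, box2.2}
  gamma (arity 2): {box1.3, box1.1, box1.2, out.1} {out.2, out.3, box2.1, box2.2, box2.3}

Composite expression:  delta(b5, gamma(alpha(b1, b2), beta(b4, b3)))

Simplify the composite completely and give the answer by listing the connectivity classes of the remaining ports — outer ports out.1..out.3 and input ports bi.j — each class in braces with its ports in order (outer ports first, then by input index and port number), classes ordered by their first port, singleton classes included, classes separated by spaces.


Substituting into delta glues patterns; closure does the rest.
through alpha, on inputs (b1, b2): {out.1} {out.2} {out.3, b2.1, b2.3} {b1.1, b1.2} {b1.3} {b2.2} (out.j = stage outer ports)
through beta, on inputs (b4, b3): {out.1} {out.2} {out.3, b4.1} {b3.1} {b3.2, b3.3} {b4.2} {b4.3} (out.j = stage outer ports)
through gamma, on inputs (b1, b2, b4, b3): {out.1, b2.1, b2.3} {out.2, out.3, b4.1} {b1.1, b1.2} {b1.3} {b2.2} {b3.1} {b3.2, b3.3} {b4.2} {b4.3} (out.j = stage outer ports)
through delta, on inputs (b5, b1, b2, b4, b3): {out.1} {out.2} {out.3, b2.1, b2.3, b4.1} {b1.1, b1.2} {b1.3} {b2.2} {b3.1} {b3.2, b3.3} {b4.2} {b4.3} {b5.1, b5.3} {b5.2} (out.j = stage outer ports)

{out.1} {out.2} {out.3, b2.1, b2.3, b4.1} {b1.1, b1.2} {b1.3} {b2.2} {b3.1} {b3.2, b3.3} {b4.2} {b4.3} {b5.1, b5.3} {b5.2}


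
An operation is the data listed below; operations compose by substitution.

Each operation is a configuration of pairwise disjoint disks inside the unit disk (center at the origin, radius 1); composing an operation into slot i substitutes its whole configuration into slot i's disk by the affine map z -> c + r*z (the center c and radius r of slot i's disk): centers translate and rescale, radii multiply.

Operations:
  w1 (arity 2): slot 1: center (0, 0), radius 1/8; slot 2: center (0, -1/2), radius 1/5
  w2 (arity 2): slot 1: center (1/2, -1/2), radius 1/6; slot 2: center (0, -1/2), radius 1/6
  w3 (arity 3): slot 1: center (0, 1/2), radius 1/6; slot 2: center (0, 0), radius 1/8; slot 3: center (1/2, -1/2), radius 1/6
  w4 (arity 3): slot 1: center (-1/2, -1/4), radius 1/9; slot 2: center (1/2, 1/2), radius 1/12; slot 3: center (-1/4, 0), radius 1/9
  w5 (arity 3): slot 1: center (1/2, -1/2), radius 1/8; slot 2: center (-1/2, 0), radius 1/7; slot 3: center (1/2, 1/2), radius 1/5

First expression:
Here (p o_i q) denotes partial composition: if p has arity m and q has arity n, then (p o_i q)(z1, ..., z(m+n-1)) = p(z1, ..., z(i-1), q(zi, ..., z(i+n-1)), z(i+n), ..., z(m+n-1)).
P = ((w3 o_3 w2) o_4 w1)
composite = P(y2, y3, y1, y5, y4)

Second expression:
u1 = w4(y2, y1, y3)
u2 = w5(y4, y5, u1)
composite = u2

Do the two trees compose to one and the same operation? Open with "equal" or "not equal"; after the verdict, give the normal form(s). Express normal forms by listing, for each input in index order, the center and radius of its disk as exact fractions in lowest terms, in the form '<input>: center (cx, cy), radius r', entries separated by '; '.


not equal; first: y1: center (7/12, -7/12), radius 1/36; y2: center (0, 1/2), radius 1/6; y3: center (0, 0), radius 1/8; y4: center (1/2, -43/72), radius 1/180; y5: center (1/2, -7/12), radius 1/288; second: y1: center (3/5, 3/5), radius 1/60; y2: center (2/5, 9/20), radius 1/45; y3: center (9/20, 1/2), radius 1/45; y4: center (1/2, -1/2), radius 1/8; y5: center (-1/2, 0), radius 1/7


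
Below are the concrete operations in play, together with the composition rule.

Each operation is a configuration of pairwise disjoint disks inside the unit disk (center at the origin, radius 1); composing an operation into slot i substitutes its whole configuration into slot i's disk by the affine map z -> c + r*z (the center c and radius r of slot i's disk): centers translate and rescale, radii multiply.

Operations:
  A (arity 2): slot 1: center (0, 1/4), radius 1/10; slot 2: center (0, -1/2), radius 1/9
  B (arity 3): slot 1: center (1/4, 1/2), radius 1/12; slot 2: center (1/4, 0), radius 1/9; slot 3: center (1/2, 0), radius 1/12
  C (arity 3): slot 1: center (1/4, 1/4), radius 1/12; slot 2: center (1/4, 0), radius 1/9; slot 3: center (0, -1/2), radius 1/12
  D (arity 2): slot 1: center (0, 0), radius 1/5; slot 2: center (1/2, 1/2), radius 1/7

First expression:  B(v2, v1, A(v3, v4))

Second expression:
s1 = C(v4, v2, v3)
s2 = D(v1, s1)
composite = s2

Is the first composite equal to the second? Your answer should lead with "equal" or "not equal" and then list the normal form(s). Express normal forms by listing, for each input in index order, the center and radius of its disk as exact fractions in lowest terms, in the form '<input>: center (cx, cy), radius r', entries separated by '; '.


not equal; the first gives v1: center (1/4, 0), radius 1/9; v2: center (1/4, 1/2), radius 1/12; v3: center (1/2, 1/48), radius 1/120; v4: center (1/2, -1/24), radius 1/108 and the second v1: center (0, 0), radius 1/5; v2: center (15/28, 1/2), radius 1/63; v3: center (1/2, 3/7), radius 1/84; v4: center (15/28, 15/28), radius 1/84

The first composite normalizes to v1: center (1/4, 0), radius 1/9; v2: center (1/4, 1/2), radius 1/12; v3: center (1/2, 1/48), radius 1/120; v4: center (1/2, -1/24), radius 1/108
The second composite normalizes to v1: center (0, 0), radius 1/5; v2: center (15/28, 1/2), radius 1/63; v3: center (1/2, 3/7), radius 1/84; v4: center (15/28, 15/28), radius 1/84
Distinct normal forms: not equal.


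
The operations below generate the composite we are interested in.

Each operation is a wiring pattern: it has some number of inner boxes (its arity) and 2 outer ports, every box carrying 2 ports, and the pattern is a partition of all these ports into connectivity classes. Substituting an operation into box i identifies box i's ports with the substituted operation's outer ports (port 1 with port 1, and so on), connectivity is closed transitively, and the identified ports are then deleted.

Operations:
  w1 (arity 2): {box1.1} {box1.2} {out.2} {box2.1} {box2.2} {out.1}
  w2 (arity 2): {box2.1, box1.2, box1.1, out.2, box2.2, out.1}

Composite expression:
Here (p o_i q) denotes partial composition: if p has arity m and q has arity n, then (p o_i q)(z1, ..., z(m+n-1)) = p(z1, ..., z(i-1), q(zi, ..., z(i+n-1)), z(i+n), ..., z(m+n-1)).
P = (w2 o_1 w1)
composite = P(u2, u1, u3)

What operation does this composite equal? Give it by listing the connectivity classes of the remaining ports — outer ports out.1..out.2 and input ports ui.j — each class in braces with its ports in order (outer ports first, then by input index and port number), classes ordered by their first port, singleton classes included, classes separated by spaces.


Two ports join when wires chain via w2-identified ports.
stage w1: inputs (u2, u1), connectivity {out.1} {out.2} {u1.1} {u1.2} {u2.1} {u2.2}, out.j its boundary
stage w2: inputs (u2, u1, u3), connectivity {out.1, out.2, u3.1, u3.2} {u1.1} {u1.2} {u2.1} {u2.2}, out.j its boundary

{out.1, out.2, u3.1, u3.2} {u1.1} {u1.2} {u2.1} {u2.2}


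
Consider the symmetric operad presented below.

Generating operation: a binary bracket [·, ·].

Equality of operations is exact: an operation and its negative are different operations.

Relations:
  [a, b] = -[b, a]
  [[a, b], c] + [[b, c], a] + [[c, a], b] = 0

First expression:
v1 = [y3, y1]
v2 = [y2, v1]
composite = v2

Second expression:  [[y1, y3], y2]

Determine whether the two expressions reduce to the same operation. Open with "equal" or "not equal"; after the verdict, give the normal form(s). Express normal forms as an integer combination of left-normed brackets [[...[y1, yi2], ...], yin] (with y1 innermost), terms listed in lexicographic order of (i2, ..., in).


The first composite normalizes to [[y1, y3], y2]
The second composite normalizes to [[y1, y3], y2]
The forms coincide; equal.

equal; the common form is [[y1, y3], y2]


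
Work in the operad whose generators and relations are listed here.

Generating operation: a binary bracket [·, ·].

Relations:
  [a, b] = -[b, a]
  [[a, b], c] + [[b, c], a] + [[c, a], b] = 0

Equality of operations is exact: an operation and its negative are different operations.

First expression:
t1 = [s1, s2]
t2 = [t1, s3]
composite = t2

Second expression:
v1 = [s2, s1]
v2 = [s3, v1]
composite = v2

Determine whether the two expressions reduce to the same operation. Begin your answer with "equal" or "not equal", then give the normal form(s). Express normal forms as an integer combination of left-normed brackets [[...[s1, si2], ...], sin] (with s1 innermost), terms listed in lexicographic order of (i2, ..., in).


equal; the common form is [[s1, s2], s3]


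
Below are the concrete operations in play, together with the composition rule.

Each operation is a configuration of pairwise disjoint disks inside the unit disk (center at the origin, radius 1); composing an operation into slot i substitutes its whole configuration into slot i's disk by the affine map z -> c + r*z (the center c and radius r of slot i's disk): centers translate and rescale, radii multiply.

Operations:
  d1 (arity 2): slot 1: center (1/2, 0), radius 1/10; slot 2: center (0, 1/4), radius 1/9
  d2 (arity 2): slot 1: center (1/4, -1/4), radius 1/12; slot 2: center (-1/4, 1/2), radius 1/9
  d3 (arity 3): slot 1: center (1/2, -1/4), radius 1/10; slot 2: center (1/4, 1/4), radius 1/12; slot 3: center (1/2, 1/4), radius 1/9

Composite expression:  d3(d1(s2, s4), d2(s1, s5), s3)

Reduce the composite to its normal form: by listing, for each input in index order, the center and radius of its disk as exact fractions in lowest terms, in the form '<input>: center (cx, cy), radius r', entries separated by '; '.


s1: center (13/48, 11/48), radius 1/144; s2: center (11/20, -1/4), radius 1/100; s3: center (1/2, 1/4), radius 1/9; s4: center (1/2, -9/40), radius 1/90; s5: center (11/48, 7/24), radius 1/108

Nesting under d3 composes maps z -> c + r*z down each s-path.
s2: after 2 affine steps, its disk has center (11/20, -1/4), radius 1/100
s4: after 2 affine steps, its disk has center (1/2, -9/40), radius 1/90
s1: after 2 affine steps, its disk has center (13/48, 11/48), radius 1/144
s5: after 2 affine steps, its disk has center (11/48, 7/24), radius 1/108
s3: after 1 affine step, its disk has center (1/2, 1/4), radius 1/9


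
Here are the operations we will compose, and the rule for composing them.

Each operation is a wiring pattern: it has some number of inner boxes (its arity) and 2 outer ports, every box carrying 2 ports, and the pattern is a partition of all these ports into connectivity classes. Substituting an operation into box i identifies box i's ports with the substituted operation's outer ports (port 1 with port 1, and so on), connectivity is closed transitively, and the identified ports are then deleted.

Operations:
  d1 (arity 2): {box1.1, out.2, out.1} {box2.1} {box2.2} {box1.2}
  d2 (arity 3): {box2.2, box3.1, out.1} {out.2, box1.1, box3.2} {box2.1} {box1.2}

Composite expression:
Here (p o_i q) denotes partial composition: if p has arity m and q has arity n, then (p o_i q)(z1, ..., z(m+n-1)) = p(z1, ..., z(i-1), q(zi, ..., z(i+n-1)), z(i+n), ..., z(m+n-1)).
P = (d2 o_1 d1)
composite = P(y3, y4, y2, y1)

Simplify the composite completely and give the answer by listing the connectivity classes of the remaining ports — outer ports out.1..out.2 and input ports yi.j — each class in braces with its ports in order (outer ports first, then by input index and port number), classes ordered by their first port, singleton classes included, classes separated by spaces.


Substituting into d2 glues patterns; closure does the rest.
stage d1: inputs (y3, y4), connectivity {out.1, out.2, y3.1} {y3.2} {y4.1} {y4.2}, out.j its boundary
stage d2: inputs (y3, y4, y2, y1), connectivity {out.1, y1.1, y2.2} {out.2, y1.2, y3.1} {y2.1} {y3.2} {y4.1} {y4.2}, out.j its boundary

{out.1, y1.1, y2.2} {out.2, y1.2, y3.1} {y2.1} {y3.2} {y4.1} {y4.2}


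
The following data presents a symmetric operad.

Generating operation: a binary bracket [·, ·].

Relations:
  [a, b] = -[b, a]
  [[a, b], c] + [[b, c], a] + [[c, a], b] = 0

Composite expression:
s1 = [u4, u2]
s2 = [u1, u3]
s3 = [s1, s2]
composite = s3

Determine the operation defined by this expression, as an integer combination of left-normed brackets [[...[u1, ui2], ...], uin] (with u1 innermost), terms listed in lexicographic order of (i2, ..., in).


[[[u1, u3], u2], u4] - [[[u1, u3], u4], u2]

In the tensor algebra, words opening u1 carry the u1-anchored form.
Composite bracket: [[u4, u2], [u1, u3]]
Full expansion: 8 signed words from ab - ba (2^3 = 8).
Words beginning with u1 determine it all:
  word u1u3u2u4 has sign +1, contributing +[[[u1, u3], u2], u4]
  word u1u3u4u2 has sign -1, contributing -[[[u1, u3], u4], u2]


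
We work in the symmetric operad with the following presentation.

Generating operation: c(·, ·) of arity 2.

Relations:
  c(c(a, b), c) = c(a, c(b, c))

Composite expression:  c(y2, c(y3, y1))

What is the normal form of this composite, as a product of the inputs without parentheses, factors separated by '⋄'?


All parenthesizations of c agree; list the y-inputs left to right.
c(y3, y1) collapses to y3 ⋄ y1
c(y2, c(y3, y1)) collapses to y2 ⋄ y3 ⋄ y1

y2 ⋄ y3 ⋄ y1


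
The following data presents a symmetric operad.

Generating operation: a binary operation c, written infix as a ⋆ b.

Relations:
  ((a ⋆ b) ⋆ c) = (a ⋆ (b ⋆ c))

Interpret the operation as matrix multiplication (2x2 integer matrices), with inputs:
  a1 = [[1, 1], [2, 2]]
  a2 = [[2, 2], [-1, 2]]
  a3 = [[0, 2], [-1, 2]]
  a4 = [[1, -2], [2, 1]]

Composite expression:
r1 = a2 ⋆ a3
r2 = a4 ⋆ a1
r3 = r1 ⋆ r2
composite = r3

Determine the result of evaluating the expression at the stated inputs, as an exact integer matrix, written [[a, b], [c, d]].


[[38, 38], [14, 14]]

(a2 ⋆ a3) = [[-2, 8], [-2, 2]]
(a4 ⋆ a1) = [[-3, -3], [4, 4]]
((a2 ⋆ a3) ⋆ (a4 ⋆ a1)) = [[38, 38], [14, 14]]


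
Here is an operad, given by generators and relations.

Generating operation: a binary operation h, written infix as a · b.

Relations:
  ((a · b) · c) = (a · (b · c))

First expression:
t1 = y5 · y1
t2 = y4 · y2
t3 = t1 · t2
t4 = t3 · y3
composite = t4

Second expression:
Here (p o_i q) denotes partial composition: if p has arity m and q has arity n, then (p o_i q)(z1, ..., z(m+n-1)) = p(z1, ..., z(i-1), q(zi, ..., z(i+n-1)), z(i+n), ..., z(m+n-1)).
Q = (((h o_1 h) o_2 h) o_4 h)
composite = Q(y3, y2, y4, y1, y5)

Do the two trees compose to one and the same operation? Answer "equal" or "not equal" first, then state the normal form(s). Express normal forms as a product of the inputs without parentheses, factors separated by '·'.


not equal; the first gives y5 · y1 · y4 · y2 · y3 and the second y3 · y2 · y4 · y1 · y5

Normal form of the first expression: y5 · y1 · y4 · y2 · y3
Normal form of the second expression: y3 · y2 · y4 · y1 · y5
No match — not equal.


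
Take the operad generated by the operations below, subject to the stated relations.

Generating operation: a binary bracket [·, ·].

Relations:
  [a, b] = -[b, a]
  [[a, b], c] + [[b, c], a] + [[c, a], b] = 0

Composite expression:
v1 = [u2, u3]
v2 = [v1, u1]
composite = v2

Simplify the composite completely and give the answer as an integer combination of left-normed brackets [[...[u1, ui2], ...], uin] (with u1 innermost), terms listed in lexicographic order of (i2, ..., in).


-[[u1, u2], u3] + [[u1, u3], u2]

In the tensor algebra, words opening u1 carry the u1-anchored form.
Composite bracket: [[u2, u3], u1]
Under [a, b] = ab - ba we get 4 signed associative words (2^2 = 4).
Keep just the words that open with u1:
  the word u1u2u3 carries sign -1 and contributes -[[u1, u2], u3]
  the word u1u3u2 carries sign +1 and contributes +[[u1, u3], u2]


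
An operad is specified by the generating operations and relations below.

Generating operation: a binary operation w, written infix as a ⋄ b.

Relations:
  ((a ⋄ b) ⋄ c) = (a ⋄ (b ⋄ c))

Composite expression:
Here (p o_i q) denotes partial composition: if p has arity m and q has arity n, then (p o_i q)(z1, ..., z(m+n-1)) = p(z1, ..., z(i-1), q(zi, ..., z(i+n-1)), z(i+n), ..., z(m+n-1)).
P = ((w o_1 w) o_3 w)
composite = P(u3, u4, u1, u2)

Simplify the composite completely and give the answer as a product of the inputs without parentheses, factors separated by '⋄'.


u3 ⋄ u4 ⋄ u1 ⋄ u2


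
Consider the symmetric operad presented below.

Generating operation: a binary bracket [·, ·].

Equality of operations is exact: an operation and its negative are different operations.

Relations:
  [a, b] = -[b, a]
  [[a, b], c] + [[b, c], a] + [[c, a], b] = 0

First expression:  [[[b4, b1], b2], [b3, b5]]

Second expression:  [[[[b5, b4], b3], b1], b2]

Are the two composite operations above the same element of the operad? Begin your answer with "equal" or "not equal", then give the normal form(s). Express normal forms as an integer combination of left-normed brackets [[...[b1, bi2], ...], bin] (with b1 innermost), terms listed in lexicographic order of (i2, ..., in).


not equal; the first gives -[[[[b1, b4], b2], b3], b5] + [[[[b1, b4], b2], b5], b3] and the second -[[[[b1, b3], b4], b5], b2] + [[[[b1, b3], b5], b4], b2] + [[[[b1, b4], b5], b3], b2] - [[[[b1, b5], b4], b3], b2]


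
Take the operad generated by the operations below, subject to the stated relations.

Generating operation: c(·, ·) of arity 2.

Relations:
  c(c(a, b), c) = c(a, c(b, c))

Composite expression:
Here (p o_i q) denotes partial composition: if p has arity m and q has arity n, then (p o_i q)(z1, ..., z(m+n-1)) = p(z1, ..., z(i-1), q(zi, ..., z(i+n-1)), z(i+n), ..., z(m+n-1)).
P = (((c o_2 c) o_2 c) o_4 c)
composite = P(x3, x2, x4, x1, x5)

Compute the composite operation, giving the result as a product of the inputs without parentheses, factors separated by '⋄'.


The c-tree's shape is irrelevant; the x-reading-order decides.
c(x2, x4) linearizes to x2 ⋄ x4
c(x1, x5) linearizes to x1 ⋄ x5
c(c(x2, x4), c(x1, x5)) linearizes to x2 ⋄ x4 ⋄ x1 ⋄ x5
c(x3, c(c(x2, x4), c(x1, x5))) linearizes to x3 ⋄ x2 ⋄ x4 ⋄ x1 ⋄ x5

x3 ⋄ x2 ⋄ x4 ⋄ x1 ⋄ x5


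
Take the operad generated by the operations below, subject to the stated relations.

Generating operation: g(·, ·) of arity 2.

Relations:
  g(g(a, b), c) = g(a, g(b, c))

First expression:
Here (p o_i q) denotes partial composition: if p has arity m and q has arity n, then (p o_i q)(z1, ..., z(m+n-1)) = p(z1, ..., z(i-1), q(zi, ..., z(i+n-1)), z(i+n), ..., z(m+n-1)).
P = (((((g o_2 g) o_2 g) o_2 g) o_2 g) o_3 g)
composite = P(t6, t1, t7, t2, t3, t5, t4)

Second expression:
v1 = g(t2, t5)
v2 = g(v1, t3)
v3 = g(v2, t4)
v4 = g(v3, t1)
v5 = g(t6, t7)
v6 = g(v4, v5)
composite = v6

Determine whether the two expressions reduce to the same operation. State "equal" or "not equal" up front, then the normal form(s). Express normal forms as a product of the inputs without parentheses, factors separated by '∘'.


Normal form of the first expression: t6 ∘ t1 ∘ t7 ∘ t2 ∘ t3 ∘ t5 ∘ t4
Normal form of the second expression: t2 ∘ t5 ∘ t3 ∘ t4 ∘ t1 ∘ t6 ∘ t7
The normal forms differ: not equal.

not equal — first t6 ∘ t1 ∘ t7 ∘ t2 ∘ t3 ∘ t5 ∘ t4, second t2 ∘ t5 ∘ t3 ∘ t4 ∘ t1 ∘ t6 ∘ t7


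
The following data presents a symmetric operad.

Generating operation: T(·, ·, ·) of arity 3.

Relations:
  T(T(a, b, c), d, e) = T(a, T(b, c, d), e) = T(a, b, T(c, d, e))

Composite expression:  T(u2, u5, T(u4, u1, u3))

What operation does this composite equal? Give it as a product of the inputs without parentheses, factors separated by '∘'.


u2 ∘ u5 ∘ u4 ∘ u1 ∘ u3

The T-tree's shape is irrelevant; the u-reading-order decides.
T(u4, u1, u3) collapses to u4 ∘ u1 ∘ u3
T(u2, u5, T(u4, u1, u3)) collapses to u2 ∘ u5 ∘ u4 ∘ u1 ∘ u3


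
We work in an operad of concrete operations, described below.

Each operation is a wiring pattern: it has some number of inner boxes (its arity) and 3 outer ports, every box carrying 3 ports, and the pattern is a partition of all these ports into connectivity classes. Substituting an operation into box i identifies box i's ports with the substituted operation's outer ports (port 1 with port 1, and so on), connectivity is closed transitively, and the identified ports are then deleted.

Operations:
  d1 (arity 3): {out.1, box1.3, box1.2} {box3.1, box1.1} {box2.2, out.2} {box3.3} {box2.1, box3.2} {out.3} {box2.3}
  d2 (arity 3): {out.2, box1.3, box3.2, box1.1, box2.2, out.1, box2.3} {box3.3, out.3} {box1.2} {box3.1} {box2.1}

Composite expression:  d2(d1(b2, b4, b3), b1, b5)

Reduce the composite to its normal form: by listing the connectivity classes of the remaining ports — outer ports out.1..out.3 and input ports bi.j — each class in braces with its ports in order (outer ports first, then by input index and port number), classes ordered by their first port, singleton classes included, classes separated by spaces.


After gluing at d2, chains via deleted ports link the b-ports.
the subtree at d1 composes to {out.1, b2.2, b2.3} {out.2, b4.2} {out.3} {b2.1, b3.1} {b3.2, b4.1} {b3.3} {b4.3} on (b2, b4, b3); out.j = own outer ports
the subtree at d2 composes to {out.1, out.2, b1.2, b1.3, b2.2, b2.3, b5.2} {out.3, b5.3} {b1.1} {b2.1, b3.1} {b3.2, b4.1} {b3.3} {b4.2} {b4.3} {b5.1} on (b2, b4, b3, b1, b5); out.j = own outer ports

{out.1, out.2, b1.2, b1.3, b2.2, b2.3, b5.2} {out.3, b5.3} {b1.1} {b2.1, b3.1} {b3.2, b4.1} {b3.3} {b4.2} {b4.3} {b5.1}


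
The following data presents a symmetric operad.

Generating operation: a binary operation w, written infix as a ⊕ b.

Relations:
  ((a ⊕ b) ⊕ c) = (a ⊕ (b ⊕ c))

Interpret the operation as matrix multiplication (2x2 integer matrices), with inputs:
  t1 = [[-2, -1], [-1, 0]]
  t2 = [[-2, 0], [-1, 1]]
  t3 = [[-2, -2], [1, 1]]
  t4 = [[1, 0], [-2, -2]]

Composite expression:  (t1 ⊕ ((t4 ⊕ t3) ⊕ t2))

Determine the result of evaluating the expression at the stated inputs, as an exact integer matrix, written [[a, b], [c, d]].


(t4 ⊕ t3) = [[-2, -2], [2, 2]]
((t4 ⊕ t3) ⊕ t2) = [[6, -2], [-6, 2]]
(t1 ⊕ ((t4 ⊕ t3) ⊕ t2)) = [[-6, 2], [-6, 2]]

[[-6, 2], [-6, 2]]


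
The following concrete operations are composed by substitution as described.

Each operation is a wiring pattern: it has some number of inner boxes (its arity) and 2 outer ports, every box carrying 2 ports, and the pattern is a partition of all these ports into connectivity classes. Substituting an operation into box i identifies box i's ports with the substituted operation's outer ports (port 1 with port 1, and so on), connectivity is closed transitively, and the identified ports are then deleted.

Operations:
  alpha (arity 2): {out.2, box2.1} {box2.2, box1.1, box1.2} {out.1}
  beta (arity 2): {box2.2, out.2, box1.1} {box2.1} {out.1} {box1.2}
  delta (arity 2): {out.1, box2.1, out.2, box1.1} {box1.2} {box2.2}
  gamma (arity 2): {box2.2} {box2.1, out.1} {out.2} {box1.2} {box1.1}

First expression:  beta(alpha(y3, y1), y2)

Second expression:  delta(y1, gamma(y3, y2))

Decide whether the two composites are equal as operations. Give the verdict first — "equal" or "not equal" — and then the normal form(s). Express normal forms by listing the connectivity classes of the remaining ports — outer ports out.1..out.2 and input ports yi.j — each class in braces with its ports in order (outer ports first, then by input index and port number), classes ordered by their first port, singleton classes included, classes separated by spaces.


Normal form of the first expression: {out.1} {out.2, y2.2} {y1.1} {y1.2, y3.1, y3.2} {y2.1}
Normal form of the second expression: {out.1, out.2, y1.1, y2.1} {y1.2} {y2.2} {y3.1} {y3.2}
Distinct normal forms: not equal.

not equal; the first gives {out.1} {out.2, y2.2} {y1.1} {y1.2, y3.1, y3.2} {y2.1} and the second {out.1, out.2, y1.1, y2.1} {y1.2} {y2.2} {y3.1} {y3.2}


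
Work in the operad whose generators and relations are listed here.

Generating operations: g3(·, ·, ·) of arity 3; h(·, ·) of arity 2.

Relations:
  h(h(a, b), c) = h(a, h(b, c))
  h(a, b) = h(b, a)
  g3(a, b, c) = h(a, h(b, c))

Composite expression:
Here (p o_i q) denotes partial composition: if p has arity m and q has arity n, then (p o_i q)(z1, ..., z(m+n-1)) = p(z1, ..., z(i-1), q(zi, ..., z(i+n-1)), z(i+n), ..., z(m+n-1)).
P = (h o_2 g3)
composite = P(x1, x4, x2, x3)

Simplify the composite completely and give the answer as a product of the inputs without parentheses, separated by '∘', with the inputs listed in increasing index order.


x1 ∘ x2 ∘ x3 ∘ x4

Key point: h commutes, so take the x-inputs in any fixed order.
g3(x4, x2, x3) flattens to x4 ∘ x2 ∘ x3
h(x1, g3(x4, x2, x3)) flattens to x1 ∘ x4 ∘ x2 ∘ x3
the factors in increasing index order: x1 ∘ x2 ∘ x3 ∘ x4


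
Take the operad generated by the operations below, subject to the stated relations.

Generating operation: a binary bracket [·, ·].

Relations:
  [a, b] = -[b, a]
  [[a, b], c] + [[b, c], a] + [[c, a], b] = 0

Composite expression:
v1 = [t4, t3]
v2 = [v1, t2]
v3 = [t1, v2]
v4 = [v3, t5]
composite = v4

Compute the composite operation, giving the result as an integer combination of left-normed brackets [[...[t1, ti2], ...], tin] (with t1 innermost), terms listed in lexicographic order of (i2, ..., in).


[[[[t1, t2], t3], t4], t5] - [[[[t1, t2], t4], t3], t5] - [[[[t1, t3], t4], t2], t5] + [[[[t1, t4], t3], t2], t5]

A multilinear Lie element is pinned by t1-initial words (t1 innermost).
Composite bracket: [[t1, [[t4, t3], t2]], t5]
Applying ab - ba throughout gives 16 signed words (2^4 = 16).
Collect the words opening with t1:
  from t1t2t3t4t5, sign +1: term +[[[[t1, t2], t3], t4], t5]
  from t1t2t4t3t5, sign -1: term -[[[[t1, t2], t4], t3], t5]
  from t1t3t4t2t5, sign -1: term -[[[[t1, t3], t4], t2], t5]
  from t1t4t3t2t5, sign +1: term +[[[[t1, t4], t3], t2], t5]


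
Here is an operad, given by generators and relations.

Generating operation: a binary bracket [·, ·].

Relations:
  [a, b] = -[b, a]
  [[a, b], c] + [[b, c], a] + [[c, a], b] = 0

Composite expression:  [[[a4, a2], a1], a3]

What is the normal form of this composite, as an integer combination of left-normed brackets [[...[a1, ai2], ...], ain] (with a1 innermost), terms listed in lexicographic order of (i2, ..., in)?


Expand each bracket as ab - ba; the a1-initial words give the coefficients.
Composite bracket: [[[a4, a2], a1], a3]
Full expansion: 8 signed words from ab - ba (2^3 = 8).
Words beginning with a1 determine it all:
  the word a1a2a4a3 carries sign +1 and contributes +[[[a1, a2], a4], a3]
  the word a1a4a2a3 carries sign -1 and contributes -[[[a1, a4], a2], a3]

[[[a1, a2], a4], a3] - [[[a1, a4], a2], a3]


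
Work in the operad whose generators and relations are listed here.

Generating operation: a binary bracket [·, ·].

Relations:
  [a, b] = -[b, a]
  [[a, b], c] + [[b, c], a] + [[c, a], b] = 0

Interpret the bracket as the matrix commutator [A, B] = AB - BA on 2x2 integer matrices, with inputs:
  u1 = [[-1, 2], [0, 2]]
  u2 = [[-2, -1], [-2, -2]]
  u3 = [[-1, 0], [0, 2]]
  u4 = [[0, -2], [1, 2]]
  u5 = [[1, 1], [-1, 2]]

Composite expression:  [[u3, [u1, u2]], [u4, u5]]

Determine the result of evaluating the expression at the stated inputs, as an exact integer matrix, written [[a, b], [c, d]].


[[-45, 18], [-36, 45]]

[u1, u2] = [[-4, 3], [-6, 4]]
[u3, [u1, u2]] = [[0, -9], [-18, 0]]
[u4, u5] = [[1, -4], [-3, -1]]
[[u3, [u1, u2]], [u4, u5]] = [[-45, 18], [-36, 45]]


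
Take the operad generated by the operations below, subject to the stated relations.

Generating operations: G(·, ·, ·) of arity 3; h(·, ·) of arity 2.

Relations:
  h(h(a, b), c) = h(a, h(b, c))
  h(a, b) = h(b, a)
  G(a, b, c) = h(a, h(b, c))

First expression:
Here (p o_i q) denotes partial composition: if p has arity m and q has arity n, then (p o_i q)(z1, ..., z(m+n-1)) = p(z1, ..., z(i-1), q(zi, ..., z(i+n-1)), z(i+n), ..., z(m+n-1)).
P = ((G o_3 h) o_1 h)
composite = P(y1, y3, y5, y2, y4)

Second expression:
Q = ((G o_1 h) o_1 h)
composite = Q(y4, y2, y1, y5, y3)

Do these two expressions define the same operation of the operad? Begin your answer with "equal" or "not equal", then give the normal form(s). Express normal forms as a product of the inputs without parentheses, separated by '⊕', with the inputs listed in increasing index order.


equal; the common form is y1 ⊕ y2 ⊕ y3 ⊕ y4 ⊕ y5

The first expression, normalized: y1 ⊕ y2 ⊕ y3 ⊕ y4 ⊕ y5
The second expression, normalized: y1 ⊕ y2 ⊕ y3 ⊕ y4 ⊕ y5
Both agree, so they are equal.


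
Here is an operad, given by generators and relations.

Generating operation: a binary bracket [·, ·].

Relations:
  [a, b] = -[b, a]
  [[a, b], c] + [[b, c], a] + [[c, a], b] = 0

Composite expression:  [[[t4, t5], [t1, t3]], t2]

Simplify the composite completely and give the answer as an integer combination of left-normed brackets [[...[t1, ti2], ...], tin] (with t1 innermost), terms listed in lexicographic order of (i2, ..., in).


-[[[[t1, t3], t4], t5], t2] + [[[[t1, t3], t5], t4], t2]

Expand each bracket as ab - ba; the t1-initial words give the coefficients.
Composite bracket: [[[t4, t5], [t1, t3]], t2]
Expanding via [a, b] = ab - ba: 16 signed words (2^4 = 16).
The t1-initial words carry the normal form:
  the word t1t3t4t5t2 carries sign -1 and contributes -[[[[t1, t3], t4], t5], t2]
  the word t1t3t5t4t2 carries sign +1 and contributes +[[[[t1, t3], t5], t4], t2]
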